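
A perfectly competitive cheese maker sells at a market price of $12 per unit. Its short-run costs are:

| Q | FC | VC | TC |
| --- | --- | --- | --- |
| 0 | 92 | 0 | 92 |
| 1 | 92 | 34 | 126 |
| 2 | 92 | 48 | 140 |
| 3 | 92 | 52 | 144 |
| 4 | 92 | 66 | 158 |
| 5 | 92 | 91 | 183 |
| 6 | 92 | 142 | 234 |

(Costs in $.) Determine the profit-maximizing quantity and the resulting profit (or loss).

Compute π = P·Q − TC at each output: Q=0: -92; Q=1: -114; Q=2: -116; Q=3: -108; Q=4: -110; Q=5: -123; Q=6: -162.
Profit is highest at Q = 0. Equivalently, the lowest AVC in the table is 66/4 ≈ $16.50 at Q = 4, and P = $12 falls below it — price never covers variable cost, so the firm shuts down and loses only its fixed cost.

Q = 0 (shut down); profit = -$92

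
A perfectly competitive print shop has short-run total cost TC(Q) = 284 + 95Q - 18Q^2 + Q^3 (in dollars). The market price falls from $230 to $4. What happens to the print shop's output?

AVC = 95 - 18Q + Q^2, minimized at Q = 9 where min AVC = $14. MC = 95 - 36Q + 3Q^2.
At P = $230 ≥ min AVC, set P = MC on the rising branch: Q = 15.
At P = $4 < min AVC = $14, price no longer covers variable cost at any output, so the firm shuts down: Q = 0.

Output falls from 15 to 0 (the firm shuts down)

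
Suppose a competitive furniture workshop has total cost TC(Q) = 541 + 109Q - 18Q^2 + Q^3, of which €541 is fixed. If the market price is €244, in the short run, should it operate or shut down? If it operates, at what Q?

From TC, MC = TC'(Q) = 109 - 36Q + 3Q^2 and AVC = VC/Q = 109 - 18Q + Q^2.
AVC is minimized where dAVC/dQ = -18 + 2Q = 0, at Q = 9; min AVC = 109 - 18·9 + 9^2 = €28.
P = €244 exceeds min AVC = €28, so the firm stays open.
Solving P = MC: -135 - 36Q + 3Q^2 = 0 ⇒ Q = -3 or 15. On the upward-sloping branch, Q* = 15.
Check: AVC at Q = 15 is €64 ≤ P, so revenue covers variable cost.
Profit = P·Q − TC = 244·15 − 1501 = €2159.

Produce at Q = 15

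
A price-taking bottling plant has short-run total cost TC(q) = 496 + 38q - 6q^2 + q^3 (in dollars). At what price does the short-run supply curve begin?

Short-run supply begins at min AVC. From VC = 38q - 6q^2 + q^3, AVC = 38 - 6q + q^2.
At the minimum of AVC, MC = AVC. MC = 38 - 12q + 3q^2; setting MC = AVC gives 2q^2 - 6q = 0, so q = 3. min AVC = 29.
For P < $29 the firm produces nothing.

$29 per unit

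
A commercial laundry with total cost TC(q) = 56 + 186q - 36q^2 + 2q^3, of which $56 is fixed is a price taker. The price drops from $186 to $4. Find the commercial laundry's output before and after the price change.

Output falls from 12 to 0 (the firm shuts down)

AVC = 186 - 36q + 2q^2, minimized at q = 9 where min AVC = $24. MC = 186 - 72q + 6q^2.
With P = $186 above the shutdown price, P = MC gives q = 12.
At P = $4 < min AVC = $24, price no longer covers variable cost at any output, so the firm shuts down: q = 0.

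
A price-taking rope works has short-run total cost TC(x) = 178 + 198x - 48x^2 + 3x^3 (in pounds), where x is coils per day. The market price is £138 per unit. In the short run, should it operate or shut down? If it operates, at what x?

From TC, MC = TC'(x) = 198 - 96x + 9x^2 and AVC = VC/x = 198 - 48x + 3x^2.
The AVC parabola has its vertex at x = 48/6 = 8, where AVC = 198 - 48·8 + 3·8^2 = £6.
Because £138 ≥ £6, revenue can cover variable cost; the firm operates.
Solving P = MC: 60 - 96x + 9x^2 = 0 ⇒ x = 2/3 or 10. On the upward-sloping branch, x* = 10.
Check: AVC at x = 10 is £18 ≤ P, so revenue covers variable cost.
Profit = P·x − TC = 138·10 − 358 = £1022.

Produce at x = 10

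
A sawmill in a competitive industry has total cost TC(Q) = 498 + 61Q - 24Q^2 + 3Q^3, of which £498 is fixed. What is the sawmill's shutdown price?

£13 per unit

The shutdown price is the minimum of AVC. VC = 61Q - 24Q^2 + 3Q^3, so AVC = 61 - 24Q + 3Q^2.
dAVC/dQ = -24 + 6Q = 0 gives Q = 4. min AVC = 61 - 24·4 + 3·4^2 = 13.
For P < £13 the firm produces nothing.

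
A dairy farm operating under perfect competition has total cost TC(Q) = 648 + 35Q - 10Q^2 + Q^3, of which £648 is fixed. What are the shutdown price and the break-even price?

AVC = 35 - 10Q + Q^2; minimized at Q = 5, giving min AVC = £10. That is the shutdown price.
ATC = 648/Q + 35 - 10Q + Q^2. Setting dATC/dQ = −648/Q^2 − 10 + 2Q = 0 gives Q = 9 (since 2·9^3 − 10·9^2 = 648).
min ATC = 648/9 + 35 − 10·9 + 9^2 = £98. That is the break-even price.
Between these two prices the firm operates at a loss; above £98 it earns a profit.

Shutdown price = £10; break-even price = £98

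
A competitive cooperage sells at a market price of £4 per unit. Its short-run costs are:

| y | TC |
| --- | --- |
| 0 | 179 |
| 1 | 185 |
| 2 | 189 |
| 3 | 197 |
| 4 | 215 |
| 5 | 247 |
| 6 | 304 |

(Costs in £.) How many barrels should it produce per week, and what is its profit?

Compute π = P·y − TC at each output: y=0: -179; y=1: -181; y=2: -181; y=3: -185; y=4: -199; y=5: -227; y=6: -280.
Profit is highest at y = 0. Equivalently, the lowest AVC in the table is 10/2 ≈ £5 at y = 2, and P = £4 falls below it — price never covers variable cost, so the firm shuts down and loses only its fixed cost.

y = 0 (shut down); profit = -£179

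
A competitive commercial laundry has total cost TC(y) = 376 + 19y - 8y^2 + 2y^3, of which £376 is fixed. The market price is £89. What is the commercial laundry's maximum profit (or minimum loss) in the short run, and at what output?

AVC = 19 - 8y + 2y^2; min AVC = £11 at y = 2. Since P = £89 ≥ min AVC, the firm produces.
MC = 19 - 16y + 6y^2. Setting P = MC and taking the root on the rising branch gives y* = 5.
TR = 89·5 = 445. TC = 376 + 145 = 521. Profit = 445 − 521 = -£76.
That loss of £76 beats the £376 the firm would lose by shutting down; producing recovers £300 of fixed cost.

Profit = -£76 at y = 5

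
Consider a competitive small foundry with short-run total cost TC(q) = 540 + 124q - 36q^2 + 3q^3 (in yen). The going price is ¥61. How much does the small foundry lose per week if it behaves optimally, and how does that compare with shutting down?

AVC = 124 - 36q + 3q^2 has its minimum ¥16 at q = 6; price ¥61 clears that bar, so the firm operates.
With MC = 124 - 72q + 9q^2, P = MC on the upward-sloping part at q* = 7.
TR = 61·7 = 427. TC = 540 + 133 = 673. Profit = 427 − 673 = -¥246.
That loss of ¥246 beats the ¥540 the firm would lose by shutting down; producing recovers ¥294 of fixed cost.

Profit = -¥246 at q = 7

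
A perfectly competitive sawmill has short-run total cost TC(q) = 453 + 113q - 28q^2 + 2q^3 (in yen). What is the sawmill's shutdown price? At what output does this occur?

¥15 per unit, at q = 7

Short-run supply begins at min AVC. From VC = 113q - 28q^2 + 2q^3, AVC = 113 - 28q + 2q^2.
At the minimum of AVC, MC = AVC. MC = 113 - 56q + 6q^2; setting MC = AVC gives 4q^2 - 28q = 0, so q = 7. min AVC = 15.
For P < ¥15 the firm produces nothing.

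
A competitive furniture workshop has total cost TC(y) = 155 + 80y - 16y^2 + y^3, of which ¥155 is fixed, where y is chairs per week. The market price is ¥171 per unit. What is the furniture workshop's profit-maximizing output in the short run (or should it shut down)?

Produce at y = 13

Variable cost is VC = 80y - 16y^2 + y^3, so AVC = VC/y = 80 - 16y + y^2 and MC = dTC/dy = 80 - 32y + 3y^2.
The AVC parabola has its vertex at y = 16/2 = 8, where AVC = 80 - 16·8 + 8^2 = ¥16.
P = ¥171 exceeds min AVC = ¥16, so the firm stays open.
Set P = MC: 171 = 80 - 32y + 3y^2 → -91 - 32y + 3y^2 = 0. The roots are y = -7/3 and y = 13; the profit-maximizing output is on the rising part of MC, so y* = 13.
Check: AVC at y = 13 is ¥41 ≤ P, so revenue covers variable cost.
Profit = P·y − TC = 171·13 − 688 = ¥1535.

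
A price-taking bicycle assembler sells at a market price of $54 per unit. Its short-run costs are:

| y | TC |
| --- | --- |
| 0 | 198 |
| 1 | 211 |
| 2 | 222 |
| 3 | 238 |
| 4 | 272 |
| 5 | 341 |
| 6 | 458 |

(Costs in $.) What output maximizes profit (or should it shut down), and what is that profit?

Tabulate TR − TC: y=0: -198; y=1: -157; y=2: -114; y=3: -76; y=4: -56; y=5: -71; y=6: -134.
Profit is maximized at y = 4. AVC there is 74/4 = $18.50 ≤ P, so producing beats shutting down (which would give -$198).

y = 4; profit = -$56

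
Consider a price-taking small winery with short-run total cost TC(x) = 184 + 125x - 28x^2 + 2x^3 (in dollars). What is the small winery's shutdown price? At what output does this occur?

$27 per unit, at x = 7

Short-run supply begins at min AVC. From VC = 125x - 28x^2 + 2x^3, AVC = 125 - 28x + 2x^2.
At the minimum of AVC, MC = AVC. MC = 125 - 56x + 6x^2; setting MC = AVC gives 4x^2 - 28x = 0, so x = 7. min AVC = 27.
So the shutdown price is $27.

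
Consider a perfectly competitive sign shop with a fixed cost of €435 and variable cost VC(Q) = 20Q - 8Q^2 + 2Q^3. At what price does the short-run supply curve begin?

Short-run supply begins at min AVC. From VC = 20Q - 8Q^2 + 2Q^3, AVC = 20 - 8Q + 2Q^2.
dAVC/dQ = -8 + 4Q = 0 gives Q = 2. min AVC = 20 - 8·2 + 2·2^2 = 12.
For P < €12 the firm produces nothing.

€12 per unit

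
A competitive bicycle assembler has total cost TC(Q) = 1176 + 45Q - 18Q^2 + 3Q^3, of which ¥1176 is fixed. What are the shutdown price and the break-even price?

Shutdown price = min AVC. AVC = 45 - 18Q + 3Q^2, with vertex at Q = 3 and minimum ¥18.
ATC = 1176/Q + 45 - 18Q + 3Q^2. Setting dATC/dQ = −1176/Q^2 − 18 + 6Q = 0 gives Q = 7 (since 6·7^3 − 18·7^2 = 1176).
min ATC = 1176/7 + 45 − 18·7 + 3·7^2 = ¥234. That is the break-even price.
For ¥18 ≤ P < ¥234 the firm produces at a loss; below ¥18 it shuts down.

Shutdown price = ¥18; break-even price = ¥234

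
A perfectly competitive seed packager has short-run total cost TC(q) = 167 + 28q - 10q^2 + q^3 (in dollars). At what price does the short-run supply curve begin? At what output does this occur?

$3 per unit, at q = 5

Short-run supply begins at min AVC. From VC = 28q - 10q^2 + q^3, AVC = 28 - 10q + q^2.
At the minimum of AVC, MC = AVC. MC = 28 - 20q + 3q^2; setting MC = AVC gives 2q^2 - 10q = 0, so q = 5. min AVC = 3.
So the shutdown price is $3.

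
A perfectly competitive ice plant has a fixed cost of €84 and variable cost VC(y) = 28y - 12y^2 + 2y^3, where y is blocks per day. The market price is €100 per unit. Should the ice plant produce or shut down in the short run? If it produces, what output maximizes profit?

Produce at y = 6

Variable cost is VC = 28y - 12y^2 + 2y^3, so AVC = VC/y = 28 - 12y + 2y^2 and MC = dTC/dy = 28 - 24y + 6y^2.
The AVC parabola has its vertex at y = 12/4 = 3, where AVC = 28 - 12·3 + 2·3^2 = €10.
P = €100 exceeds min AVC = €10, so the firm stays open.
P = MC gives -72 - 24y + 6y^2 = 0, with roots -2 and 6. Take the larger (rising MC): y* = 6.
Check: AVC at y = 6 is €28 ≤ P, so revenue covers variable cost.
Profit = P·y − TC = 100·6 − 252 = €348.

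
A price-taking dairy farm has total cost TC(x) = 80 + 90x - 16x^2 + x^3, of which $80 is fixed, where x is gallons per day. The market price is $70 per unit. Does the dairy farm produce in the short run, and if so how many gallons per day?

Strip out fixed cost: VC = 90x - 16x^2 + x^3. Then AVC = 90 - 16x + x^2 and MC = 90 - 32x + 3x^2.
The AVC parabola has its vertex at x = 16/2 = 8, where AVC = 90 - 16·8 + 8^2 = $26.
Because $70 ≥ $26, revenue can cover variable cost; the firm operates.
Solving P = MC: 20 - 32x + 3x^2 = 0 ⇒ x = 2/3 or 10. On the upward-sloping branch, x* = 10.
Check: AVC at x = 10 is $30 ≤ P, so revenue covers variable cost.
Profit = P·x − TC = 70·10 − 380 = $320.

Produce at x = 10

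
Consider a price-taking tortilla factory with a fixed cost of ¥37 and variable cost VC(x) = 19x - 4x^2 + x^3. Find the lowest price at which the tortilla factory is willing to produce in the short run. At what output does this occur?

Short-run supply begins at min AVC. From VC = 19x - 4x^2 + x^3, AVC = 19 - 4x + x^2.
At the minimum of AVC, MC = AVC. MC = 19 - 8x + 3x^2; setting MC = AVC gives 2x^2 - 4x = 0, so x = 2. min AVC = 15.
The firm shuts down for any P below ¥15.

¥15 per unit, at x = 2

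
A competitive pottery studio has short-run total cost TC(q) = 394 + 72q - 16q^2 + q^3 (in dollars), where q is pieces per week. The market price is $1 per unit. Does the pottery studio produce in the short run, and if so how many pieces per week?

From TC, MC = TC'(q) = 72 - 32q + 3q^2 and AVC = VC/q = 72 - 16q + q^2.
AVC hits its minimum where MC = AVC, at q = 8, giving min AVC = 72 - 16·8 + 8^2 = $8.
P = $1 lies below min AVC = $8; no output level covers variable cost.
Best response: produce nothing and absorb the $394 fixed cost.

Shut down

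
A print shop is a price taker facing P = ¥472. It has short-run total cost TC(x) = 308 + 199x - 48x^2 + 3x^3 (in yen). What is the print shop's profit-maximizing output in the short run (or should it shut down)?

From TC, MC = TC'(x) = 199 - 96x + 9x^2 and AVC = VC/x = 199 - 48x + 3x^2.
AVC is minimized where dAVC/dx = -48 + 6x = 0, at x = 8; min AVC = 199 - 48·8 + 3·8^2 = ¥7.
P = ¥472 exceeds min AVC = ¥7, so the firm stays open.
P = MC gives -273 - 96x + 9x^2 = 0, with roots -7/3 and 13. Take the larger (rising MC): x* = 13.
Check: AVC at x = 13 is ¥82 ≤ P, so revenue covers variable cost.
Profit = P·x − TC = 472·13 − 1374 = ¥4762.

Produce at x = 13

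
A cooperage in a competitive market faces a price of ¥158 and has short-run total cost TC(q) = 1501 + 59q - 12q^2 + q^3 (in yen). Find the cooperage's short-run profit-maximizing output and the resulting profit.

Profit = -¥291 at q = 11

AVC = 59 - 12q + q^2 has its minimum ¥23 at q = 6; price ¥158 clears that bar, so the firm operates.
With MC = 59 - 24q + 3q^2, P = MC on the upward-sloping part at q* = 11.
TR = 158·11 = 1738. TC = 1501 + 528 = 2029. Profit = 1738 − 2029 = -¥291.
By producing, the firm covers all variable cost plus ¥1210 of fixed cost; shutting down would lose the full ¥1501.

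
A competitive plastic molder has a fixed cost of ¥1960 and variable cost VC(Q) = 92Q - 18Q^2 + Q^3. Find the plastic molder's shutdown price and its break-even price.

Shutdown price = ¥11; break-even price = ¥176

AVC = 92 - 18Q + Q^2; minimized at Q = 9, giving min AVC = ¥11. That is the shutdown price.
ATC = 1960/Q + 92 - 18Q + Q^2. Setting dATC/dQ = −1960/Q^2 − 18 + 2Q = 0 gives Q = 14 (since 2·14^3 − 18·14^2 = 1960).
min ATC = 1960/14 + 92 − 18·14 + 14^2 = ¥176. That is the break-even price.
For ¥11 ≤ P < ¥176 the firm produces at a loss; below ¥11 it shuts down.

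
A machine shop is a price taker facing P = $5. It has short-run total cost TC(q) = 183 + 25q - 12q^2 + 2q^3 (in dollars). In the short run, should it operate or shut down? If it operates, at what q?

Strip out fixed cost: VC = 25q - 12q^2 + 2q^3. Then AVC = 25 - 12q + 2q^2 and MC = 25 - 24q + 6q^2.
AVC is minimized where dAVC/dq = -12 + 4q = 0, at q = 3; min AVC = 25 - 12·3 + 2·3^2 = $7.
Since P = $5 < min AVC = $7, price fails to cover variable cost at any output.
Best response: produce nothing and absorb the $183 fixed cost.

Shut down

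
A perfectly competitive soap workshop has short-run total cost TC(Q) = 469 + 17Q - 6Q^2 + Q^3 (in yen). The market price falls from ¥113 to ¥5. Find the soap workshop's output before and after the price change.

AVC = 17 - 6Q + Q^2, minimized at Q = 3 where min AVC = ¥8. MC = 17 - 12Q + 3Q^2.
With P = ¥113 above the shutdown price, P = MC gives Q = 8.
At P = ¥5 < min AVC = ¥8, price no longer covers variable cost at any output, so the firm shuts down: Q = 0.

Output falls from 8 to 0 (the firm shuts down)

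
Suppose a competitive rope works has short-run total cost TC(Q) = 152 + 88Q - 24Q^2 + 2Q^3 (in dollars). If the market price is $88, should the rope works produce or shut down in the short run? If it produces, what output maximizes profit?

Variable cost is VC = 88Q - 24Q^2 + 2Q^3, so AVC = VC/Q = 88 - 24Q + 2Q^2 and MC = dTC/dQ = 88 - 48Q + 6Q^2.
The AVC parabola has its vertex at Q = 24/4 = 6, where AVC = 88 - 24·6 + 2·6^2 = $16.
P = $88 exceeds min AVC = $16, so the firm stays open.
Solving P = MC: -48Q + 6Q^2 = 0 ⇒ Q = 0 or 8. On the upward-sloping branch, Q* = 8.
Check: AVC at Q = 8 is $24 ≤ P, so revenue covers variable cost.
Profit = P·Q − TC = 88·8 − 344 = $360.

Produce at Q = 8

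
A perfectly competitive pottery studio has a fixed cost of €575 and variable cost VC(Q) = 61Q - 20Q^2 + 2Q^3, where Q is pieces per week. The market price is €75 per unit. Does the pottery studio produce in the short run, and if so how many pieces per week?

Variable cost is VC = 61Q - 20Q^2 + 2Q^3, so AVC = VC/Q = 61 - 20Q + 2Q^2 and MC = dTC/dQ = 61 - 40Q + 6Q^2.
The AVC parabola has its vertex at Q = 20/4 = 5, where AVC = 61 - 20·5 + 2·5^2 = €11.
P = €75 exceeds min AVC = €11, so the firm stays open.
Solving P = MC: -14 - 40Q + 6Q^2 = 0 ⇒ Q = -1/3 or 7. On the upward-sloping branch, Q* = 7.
Check: AVC at Q = 7 is €19 ≤ P, so revenue covers variable cost.
Profit = P·Q − TC = 75·7 − 708 = -€183, a loss, but smaller than the €575 fixed cost the firm would lose by shutting down.

Produce at Q = 7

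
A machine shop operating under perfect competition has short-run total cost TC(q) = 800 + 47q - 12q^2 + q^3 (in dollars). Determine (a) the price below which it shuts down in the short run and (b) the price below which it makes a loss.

Shutdown price = $11; break-even price = $107

Shutdown price = min AVC. AVC = 47 - 12q + q^2, with vertex at q = 6 and minimum $11.
ATC = 800/q + 47 - 12q + q^2. Setting dATC/dq = −800/q^2 − 12 + 2q = 0 gives q = 10 (since 2·10^3 − 12·10^2 = 800).
min ATC = 800/10 + 47 − 12·10 + 10^2 = $107. That is the break-even price.
For $11 ≤ P < $107 the firm produces at a loss; below $11 it shuts down.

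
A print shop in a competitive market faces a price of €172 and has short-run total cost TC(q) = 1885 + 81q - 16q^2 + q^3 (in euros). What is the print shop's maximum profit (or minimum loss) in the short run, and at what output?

Profit = -€195 at q = 13

AVC = 81 - 16q + q^2; min AVC = €17 at q = 8. Since P = €172 ≥ min AVC, the firm produces.
MC = 81 - 32q + 3q^2. Setting P = MC and taking the root on the rising branch gives q* = 13.
TR = 172·13 = 2236. TC = 1885 + 546 = 2431. Profit = 2236 − 2431 = -€195.
That loss of €195 beats the €1885 the firm would lose by shutting down; producing recovers €1690 of fixed cost.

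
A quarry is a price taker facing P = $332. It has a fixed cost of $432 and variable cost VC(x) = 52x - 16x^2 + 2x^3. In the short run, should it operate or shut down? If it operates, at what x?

From TC, MC = TC'(x) = 52 - 32x + 6x^2 and AVC = VC/x = 52 - 16x + 2x^2.
AVC is minimized where dAVC/dx = -16 + 4x = 0, at x = 4; min AVC = 52 - 16·4 + 2·4^2 = $20.
P = $332 exceeds min AVC = $20, so the firm stays open.
P = MC gives -280 - 32x + 6x^2 = 0, with roots -14/3 and 10. Take the larger (rising MC): x* = 10.
Check: AVC at x = 10 is $92 ≤ P, so revenue covers variable cost.
Profit = P·x − TC = 332·10 − 1352 = $1968.

Produce at x = 10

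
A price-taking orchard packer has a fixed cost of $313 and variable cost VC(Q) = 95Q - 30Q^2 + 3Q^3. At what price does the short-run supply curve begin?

$20 per unit

The firm shuts down when price falls below the minimum of average variable cost. AVC = VC/Q = 95 - 30Q + 3Q^2.
At the minimum of AVC, MC = AVC. MC = 95 - 60Q + 9Q^2; setting MC = AVC gives 6Q^2 - 30Q = 0, so Q = 5. min AVC = 20.
For P < $20 the firm produces nothing.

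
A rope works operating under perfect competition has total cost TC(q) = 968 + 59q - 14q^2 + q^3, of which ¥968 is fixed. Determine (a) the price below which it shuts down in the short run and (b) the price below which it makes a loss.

AVC = 59 - 14q + q^2; minimized at q = 7, giving min AVC = ¥10. That is the shutdown price.
ATC = 968/q + 59 - 14q + q^2. Setting dATC/dq = −968/q^2 − 14 + 2q = 0 gives q = 11 (since 2·11^3 − 14·11^2 = 968).
min ATC = 968/11 + 59 − 14·11 + 11^2 = ¥114. That is the break-even price.
For ¥10 ≤ P < ¥114 the firm produces at a loss; below ¥10 it shuts down.

Shutdown price = ¥10; break-even price = ¥114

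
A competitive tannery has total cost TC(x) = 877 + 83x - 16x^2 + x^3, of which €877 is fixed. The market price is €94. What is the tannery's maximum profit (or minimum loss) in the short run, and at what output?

Profit = -€151 at x = 11

AVC = 83 - 16x + x^2; min AVC = €19 at x = 8. Since P = €94 ≥ min AVC, the firm produces.
With MC = 83 - 32x + 3x^2, P = MC on the upward-sloping part at x* = 11.
TR = 94·11 = 1034. TC = 877 + 308 = 1185. Profit = 1034 − 1185 = -€151.
Shutting down would mean losing the fixed cost of €877, so operating at a loss of €151 is better by €726.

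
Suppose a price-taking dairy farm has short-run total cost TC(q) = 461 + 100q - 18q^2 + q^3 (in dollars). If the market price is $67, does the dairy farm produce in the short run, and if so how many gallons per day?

Produce at q = 11

Variable cost is VC = 100q - 18q^2 + q^3, so AVC = VC/q = 100 - 18q + q^2 and MC = dTC/dq = 100 - 36q + 3q^2.
AVC hits its minimum where MC = AVC, at q = 9, giving min AVC = 100 - 18·9 + 9^2 = $19.
P = $67 exceeds min AVC = $19, so the firm stays open.
Set P = MC: 67 = 100 - 36q + 3q^2 → 33 - 36q + 3q^2 = 0. The roots are q = 1 and q = 11; the profit-maximizing output is on the rising part of MC, so q* = 11.
Check: AVC at q = 11 is $23 ≤ P, so revenue covers variable cost.
Profit = P·q − TC = 67·11 − 714 = $23.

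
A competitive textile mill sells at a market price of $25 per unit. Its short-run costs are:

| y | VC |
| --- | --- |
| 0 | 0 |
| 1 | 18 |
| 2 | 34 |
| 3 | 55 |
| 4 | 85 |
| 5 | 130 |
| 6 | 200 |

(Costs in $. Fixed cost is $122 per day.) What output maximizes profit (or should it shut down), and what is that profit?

Profit at each row (π = 25y − TC): y=0: -122; y=1: -115; y=2: -106; y=3: -102; y=4: -107; y=5: -127; y=6: -172.
Profit is maximized at y = 3. AVC there is 55/3 = $18.33 ≤ P, so producing beats shutting down (which would give -$122).

y = 3; profit = -$102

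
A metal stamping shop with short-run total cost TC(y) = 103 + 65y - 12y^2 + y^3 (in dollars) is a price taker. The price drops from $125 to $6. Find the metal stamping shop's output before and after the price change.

Output falls from 10 to 0 (the firm shuts down)

MC = 65 - 24y + 3y^2; the shutdown threshold is min AVC = $29 (at y = 6).
At P = $125 ≥ min AVC, set P = MC on the rising branch: y = 10.
At P = $6 < min AVC = $29, price no longer covers variable cost at any output, so the firm shuts down: y = 0.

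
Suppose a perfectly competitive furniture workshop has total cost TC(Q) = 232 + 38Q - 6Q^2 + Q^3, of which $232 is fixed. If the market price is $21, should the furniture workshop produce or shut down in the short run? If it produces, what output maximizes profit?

Variable cost is VC = 38Q - 6Q^2 + Q^3, so AVC = VC/Q = 38 - 6Q + Q^2 and MC = dTC/dQ = 38 - 12Q + 3Q^2.
The AVC parabola has its vertex at Q = 6/2 = 3, where AVC = 38 - 6·3 + 3^2 = $29.
Since P = $21 < min AVC = $29, price fails to cover variable cost at any output.
Best response: produce nothing and absorb the $232 fixed cost.

Shut down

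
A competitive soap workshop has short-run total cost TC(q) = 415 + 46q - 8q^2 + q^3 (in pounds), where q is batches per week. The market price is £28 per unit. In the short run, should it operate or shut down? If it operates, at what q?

Variable cost is VC = 46q - 8q^2 + q^3, so AVC = VC/q = 46 - 8q + q^2 and MC = dTC/dq = 46 - 16q + 3q^2.
AVC is minimized where dAVC/dq = -8 + 2q = 0, at q = 4; min AVC = 46 - 8·4 + 4^2 = £30.
With P < min AVC (£28 < £30), every unit sold adds to the loss.
The firm minimizes its loss by shutting down and losing only its fixed cost of £415.

Shut down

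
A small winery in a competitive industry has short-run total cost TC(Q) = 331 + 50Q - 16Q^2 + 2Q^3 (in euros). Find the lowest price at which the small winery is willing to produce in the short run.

The firm shuts down when price falls below the minimum of average variable cost. AVC = VC/Q = 50 - 16Q + 2Q^2.
At the minimum of AVC, MC = AVC. MC = 50 - 32Q + 6Q^2; setting MC = AVC gives 4Q^2 - 16Q = 0, so Q = 4. min AVC = 18.
The firm shuts down for any P below €18.

€18 per unit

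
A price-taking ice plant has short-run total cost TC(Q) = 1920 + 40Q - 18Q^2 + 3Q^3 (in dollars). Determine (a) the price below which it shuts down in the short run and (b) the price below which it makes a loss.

AVC = 40 - 18Q + 3Q^2; minimized at Q = 3, giving min AVC = $13. That is the shutdown price.
ATC = 1920/Q + 40 - 18Q + 3Q^2. Setting dATC/dQ = −1920/Q^2 − 18 + 6Q = 0 gives Q = 8 (since 6·8^3 − 18·8^2 = 1920).
min ATC = 1920/8 + 40 − 18·8 + 3·8^2 = $328. That is the break-even price.
Between these two prices the firm operates at a loss; above $328 it earns a profit.

Shutdown price = $13; break-even price = $328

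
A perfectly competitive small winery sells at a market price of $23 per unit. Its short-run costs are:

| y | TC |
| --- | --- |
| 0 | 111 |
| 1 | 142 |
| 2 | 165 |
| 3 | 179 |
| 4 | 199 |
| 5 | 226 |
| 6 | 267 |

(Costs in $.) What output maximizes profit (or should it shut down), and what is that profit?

y = 4; profit = -$107

Compute π = P·y − TC at each output: y=0: -111; y=1: -119; y=2: -119; y=3: -110; y=4: -107; y=5: -111; y=6: -129.
Profit is maximized at y = 4. AVC there is 88/4 = $22 ≤ P, so producing beats shutting down (which would give -$111).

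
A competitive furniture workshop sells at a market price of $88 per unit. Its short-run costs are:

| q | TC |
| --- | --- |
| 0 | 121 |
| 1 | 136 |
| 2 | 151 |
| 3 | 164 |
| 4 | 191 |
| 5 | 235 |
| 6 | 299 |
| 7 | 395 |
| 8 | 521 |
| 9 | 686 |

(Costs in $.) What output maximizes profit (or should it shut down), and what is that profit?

Compute π = P·q − TC at each output: q=0: -121; q=1: -48; q=2: 25; q=3: 100; q=4: 161; q=5: 205; q=6: 229; q=7: 221; q=8: 183; q=9: 106.
Profit is maximized at q = 6. AVC there is 178/6 = $29.67 ≤ P, so producing beats shutting down (which would give -$121).

q = 6; profit = $229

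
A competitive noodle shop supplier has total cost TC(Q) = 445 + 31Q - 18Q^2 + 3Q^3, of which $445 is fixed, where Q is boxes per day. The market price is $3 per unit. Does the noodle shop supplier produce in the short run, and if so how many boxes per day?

Shut down

Strip out fixed cost: VC = 31Q - 18Q^2 + 3Q^3. Then AVC = 31 - 18Q + 3Q^2 and MC = 31 - 36Q + 9Q^2.
AVC hits its minimum where MC = AVC, at Q = 3, giving min AVC = 31 - 18·3 + 3·3^2 = $4.
Since P = $3 < min AVC = $4, price fails to cover variable cost at any output.
Shutting down limits the loss to fixed cost, $445.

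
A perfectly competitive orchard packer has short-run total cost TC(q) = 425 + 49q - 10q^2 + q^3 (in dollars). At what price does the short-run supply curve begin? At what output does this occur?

$24 per unit, at q = 5

Short-run supply begins at min AVC. From VC = 49q - 10q^2 + q^3, AVC = 49 - 10q + q^2.
At the minimum of AVC, MC = AVC. MC = 49 - 20q + 3q^2; setting MC = AVC gives 2q^2 - 10q = 0, so q = 5. min AVC = 24.
For P < $24 the firm produces nothing.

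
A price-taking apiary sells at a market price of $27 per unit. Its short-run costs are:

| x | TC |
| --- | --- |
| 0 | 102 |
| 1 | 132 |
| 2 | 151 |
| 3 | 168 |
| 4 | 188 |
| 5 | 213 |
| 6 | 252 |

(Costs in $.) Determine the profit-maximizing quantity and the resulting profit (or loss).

Tabulate TR − TC: x=0: -102; x=1: -105; x=2: -97; x=3: -87; x=4: -80; x=5: -78; x=6: -90.
Profit is maximized at x = 5. AVC there is 111/5 = $22.20 ≤ P, so producing beats shutting down (which would give -$102).

x = 5; profit = -$78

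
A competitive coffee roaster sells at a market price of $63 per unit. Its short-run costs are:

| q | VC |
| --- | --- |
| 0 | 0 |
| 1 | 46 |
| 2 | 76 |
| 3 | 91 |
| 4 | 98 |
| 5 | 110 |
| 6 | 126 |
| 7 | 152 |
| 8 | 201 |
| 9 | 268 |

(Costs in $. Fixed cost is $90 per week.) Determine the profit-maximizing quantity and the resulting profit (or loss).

Tabulate TR − TC: q=0: -90; q=1: -73; q=2: -40; q=3: 8; q=4: 64; q=5: 115; q=6: 162; q=7: 199; q=8: 213; q=9: 209.
Profit is maximized at q = 8. AVC there is 201/8 = $25.12 ≤ P, so producing beats shutting down (which would give -$90).

q = 8; profit = $213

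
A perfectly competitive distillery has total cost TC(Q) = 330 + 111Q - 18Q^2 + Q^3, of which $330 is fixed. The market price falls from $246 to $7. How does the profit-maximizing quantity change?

Output falls from 15 to 0 (the firm shuts down)

AVC = 111 - 18Q + Q^2, minimized at Q = 9 where min AVC = $30. MC = 111 - 36Q + 3Q^2.
With P = $246 above the shutdown price, P = MC gives Q = 15.
At P = $7 < min AVC = $30, price no longer covers variable cost at any output, so the firm shuts down: Q = 0.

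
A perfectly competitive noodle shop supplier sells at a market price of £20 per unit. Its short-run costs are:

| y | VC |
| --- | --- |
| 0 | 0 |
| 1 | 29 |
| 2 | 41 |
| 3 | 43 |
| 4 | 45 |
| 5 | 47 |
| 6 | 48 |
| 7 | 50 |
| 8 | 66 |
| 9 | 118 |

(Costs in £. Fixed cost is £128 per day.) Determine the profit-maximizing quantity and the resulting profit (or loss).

Tabulate TR − TC: y=0: -128; y=1: -137; y=2: -129; y=3: -111; y=4: -93; y=5: -75; y=6: -56; y=7: -38; y=8: -34; y=9: -66.
Profit is maximized at y = 8. AVC there is 66/8 = £8.25 ≤ P, so producing beats shutting down (which would give -£128).

y = 8; profit = -£34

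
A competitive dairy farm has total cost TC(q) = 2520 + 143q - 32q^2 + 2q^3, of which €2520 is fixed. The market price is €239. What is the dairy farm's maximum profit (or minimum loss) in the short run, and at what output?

AVC = 143 - 32q + 2q^2; min AVC = €15 at q = 8. Since P = €239 ≥ min AVC, the firm produces.
With MC = 143 - 64q + 6q^2, P = MC on the upward-sloping part at q* = 12.
TR = 239·12 = 2868. TC = 2520 + 564 = 3084. Profit = 2868 − 3084 = -€216.
That loss of €216 beats the €2520 the firm would lose by shutting down; producing recovers €2304 of fixed cost.

Profit = -€216 at q = 12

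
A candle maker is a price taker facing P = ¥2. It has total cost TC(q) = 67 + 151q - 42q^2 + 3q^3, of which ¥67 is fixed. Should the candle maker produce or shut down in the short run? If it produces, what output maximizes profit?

From TC, MC = TC'(q) = 151 - 84q + 9q^2 and AVC = VC/q = 151 - 42q + 3q^2.
The AVC parabola has its vertex at q = 42/6 = 7, where AVC = 151 - 42·7 + 3·7^2 = ¥4.
P = ¥2 lies below min AVC = ¥4; no output level covers variable cost.
Best response: produce nothing and absorb the ¥67 fixed cost.

Shut down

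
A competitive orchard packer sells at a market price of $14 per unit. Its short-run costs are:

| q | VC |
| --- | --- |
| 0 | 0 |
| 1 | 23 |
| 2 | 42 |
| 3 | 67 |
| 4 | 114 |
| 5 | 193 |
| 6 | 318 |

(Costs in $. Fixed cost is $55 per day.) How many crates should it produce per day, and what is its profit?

Profit at each row (π = 14q − TC): q=0: -55; q=1: -64; q=2: -69; q=3: -80; q=4: -113; q=5: -178; q=6: -289.
Profit is highest at q = 0. Equivalently, the lowest AVC in the table is 42/2 ≈ $21 at q = 2, and P = $14 falls below it — price never covers variable cost, so the firm shuts down and loses only its fixed cost.

q = 0 (shut down); profit = -$55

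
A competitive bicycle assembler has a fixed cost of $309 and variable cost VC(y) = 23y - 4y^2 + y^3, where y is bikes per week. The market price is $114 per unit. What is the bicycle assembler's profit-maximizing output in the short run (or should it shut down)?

Variable cost is VC = 23y - 4y^2 + y^3, so AVC = VC/y = 23 - 4y + y^2 and MC = dTC/dy = 23 - 8y + 3y^2.
AVC hits its minimum where MC = AVC, at y = 2, giving min AVC = 23 - 4·2 + 2^2 = $19.
P = $114 exceeds min AVC = $19, so the firm stays open.
P = MC gives -91 - 8y + 3y^2 = 0, with roots -13/3 and 7. Take the larger (rising MC): y* = 7.
Check: AVC at y = 7 is $44 ≤ P, so revenue covers variable cost.
Profit = P·y − TC = 114·7 − 617 = $181.

Produce at y = 7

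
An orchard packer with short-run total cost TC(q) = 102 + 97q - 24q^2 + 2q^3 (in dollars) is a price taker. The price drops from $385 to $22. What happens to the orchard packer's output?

MC = 97 - 48q + 6q^2; the shutdown threshold is min AVC = $25 (at q = 6).
With P = $385 above the shutdown price, P = MC gives q = 12.
At P = $22 < min AVC = $25, price no longer covers variable cost at any output, so the firm shuts down: q = 0.

Output falls from 12 to 0 (the firm shuts down)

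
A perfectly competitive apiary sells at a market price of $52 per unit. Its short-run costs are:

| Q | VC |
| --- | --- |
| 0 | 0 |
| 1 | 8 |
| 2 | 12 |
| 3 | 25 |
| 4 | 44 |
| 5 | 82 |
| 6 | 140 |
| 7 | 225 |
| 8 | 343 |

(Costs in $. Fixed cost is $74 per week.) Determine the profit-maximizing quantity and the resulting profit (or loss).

Q = 5; profit = $104

Compute π = P·Q − TC at each output: Q=0: -74; Q=1: -30; Q=2: 18; Q=3: 57; Q=4: 90; Q=5: 104; Q=6: 98; Q=7: 65; Q=8: -1.
Profit is maximized at Q = 5. AVC there is 82/5 = $16.40 ≤ P, so producing beats shutting down (which would give -$74).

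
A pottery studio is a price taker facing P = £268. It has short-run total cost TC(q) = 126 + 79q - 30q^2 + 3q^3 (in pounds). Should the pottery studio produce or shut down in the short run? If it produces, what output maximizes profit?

Produce at q = 9

Variable cost is VC = 79q - 30q^2 + 3q^3, so AVC = VC/q = 79 - 30q + 3q^2 and MC = dTC/dq = 79 - 60q + 9q^2.
AVC hits its minimum where MC = AVC, at q = 5, giving min AVC = 79 - 30·5 + 3·5^2 = £4.
Because £268 ≥ £4, revenue can cover variable cost; the firm operates.
Set P = MC: 268 = 79 - 60q + 9q^2 → -189 - 60q + 9q^2 = 0. The roots are q = -7/3 and q = 9; the profit-maximizing output is on the rising part of MC, so q* = 9.
Check: AVC at q = 9 is £52 ≤ P, so revenue covers variable cost.
Profit = P·q − TC = 268·9 − 594 = £1818.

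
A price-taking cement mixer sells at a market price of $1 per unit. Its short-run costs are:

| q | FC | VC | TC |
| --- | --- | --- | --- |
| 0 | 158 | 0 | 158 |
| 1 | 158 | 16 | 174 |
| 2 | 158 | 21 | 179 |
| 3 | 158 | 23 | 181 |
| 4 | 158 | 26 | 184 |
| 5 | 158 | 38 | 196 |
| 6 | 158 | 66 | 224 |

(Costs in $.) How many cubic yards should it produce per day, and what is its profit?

Tabulate TR − TC: q=0: -158; q=1: -173; q=2: -177; q=3: -178; q=4: -180; q=5: -191; q=6: -218.
Profit is highest at q = 0. Equivalently, the lowest AVC in the table is 26/4 ≈ $6.50 at q = 4, and P = $1 falls below it — price never covers variable cost, so the firm shuts down and loses only its fixed cost.

q = 0 (shut down); profit = -$158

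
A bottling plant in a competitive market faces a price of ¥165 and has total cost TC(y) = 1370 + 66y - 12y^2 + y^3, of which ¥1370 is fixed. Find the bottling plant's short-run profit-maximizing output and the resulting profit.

AVC = 66 - 12y + y^2; min AVC = ¥30 at y = 6. Since P = ¥165 ≥ min AVC, the firm produces.
MC = 66 - 24y + 3y^2. Setting P = MC and taking the root on the rising branch gives y* = 11.
TR = 165·11 = 1815. TC = 1370 + 605 = 1975. Profit = 1815 − 1975 = -¥160.
That loss of ¥160 beats the ¥1370 the firm would lose by shutting down; producing recovers ¥1210 of fixed cost.

Profit = -¥160 at y = 11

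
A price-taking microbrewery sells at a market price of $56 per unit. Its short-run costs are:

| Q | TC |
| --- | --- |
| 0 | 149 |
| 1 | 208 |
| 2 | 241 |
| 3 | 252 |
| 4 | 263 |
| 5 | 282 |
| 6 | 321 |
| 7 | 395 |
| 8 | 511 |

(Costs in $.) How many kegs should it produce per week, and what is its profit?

Tabulate TR − TC: Q=0: -149; Q=1: -152; Q=2: -129; Q=3: -84; Q=4: -39; Q=5: -2; Q=6: 15; Q=7: -3; Q=8: -63.
Profit is maximized at Q = 6. AVC there is 172/6 = $28.67 ≤ P, so producing beats shutting down (which would give -$149).

Q = 6; profit = $15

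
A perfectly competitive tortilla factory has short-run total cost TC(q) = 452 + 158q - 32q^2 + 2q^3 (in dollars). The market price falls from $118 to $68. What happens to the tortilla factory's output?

Output falls from 10 to 9

MC = 158 - 64q + 6q^2; the shutdown threshold is min AVC = $30 (at q = 8).
At P = $118 ≥ min AVC, set P = MC on the rising branch: q = 10.
At P = $68 ≥ min AVC, set P = MC: q = 9. The firm stays open but cuts output.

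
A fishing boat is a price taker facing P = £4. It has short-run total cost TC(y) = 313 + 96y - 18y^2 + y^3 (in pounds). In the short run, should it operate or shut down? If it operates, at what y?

Shut down

Variable cost is VC = 96y - 18y^2 + y^3, so AVC = VC/y = 96 - 18y + y^2 and MC = dTC/dy = 96 - 36y + 3y^2.
AVC is minimized where dAVC/dy = -18 + 2y = 0, at y = 9; min AVC = 96 - 18·9 + 9^2 = £15.
P = £4 lies below min AVC = £15; no output level covers variable cost.
Best response: produce nothing and absorb the £313 fixed cost.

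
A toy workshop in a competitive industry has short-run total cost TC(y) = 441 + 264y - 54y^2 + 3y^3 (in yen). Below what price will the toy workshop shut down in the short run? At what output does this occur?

¥21 per unit, at y = 9

The firm shuts down when price falls below the minimum of average variable cost. AVC = VC/y = 264 - 54y + 3y^2.
dAVC/dy = -54 + 6y = 0 gives y = 9. min AVC = 264 - 54·9 + 3·9^2 = 21.
The firm shuts down for any P below ¥21.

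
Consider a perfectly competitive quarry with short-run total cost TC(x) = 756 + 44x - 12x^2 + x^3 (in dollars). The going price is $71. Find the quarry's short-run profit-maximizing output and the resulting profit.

Profit = -$270 at x = 9

AVC = 44 - 12x + x^2 has its minimum $8 at x = 6; price $71 clears that bar, so the firm operates.
MC = 44 - 24x + 3x^2. Setting P = MC and taking the root on the rising branch gives x* = 9.
TR = 71·9 = 639. TC = 756 + 153 = 909. Profit = 639 − 909 = -$270.
Shutting down would mean losing the fixed cost of $756, so operating at a loss of $270 is better by $486.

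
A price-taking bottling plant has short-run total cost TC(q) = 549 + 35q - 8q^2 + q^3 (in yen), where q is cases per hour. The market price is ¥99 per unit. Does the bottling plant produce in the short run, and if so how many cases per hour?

Variable cost is VC = 35q - 8q^2 + q^3, so AVC = VC/q = 35 - 8q + q^2 and MC = dTC/dq = 35 - 16q + 3q^2.
AVC hits its minimum where MC = AVC, at q = 4, giving min AVC = 35 - 8·4 + 4^2 = ¥19.
Since P = ¥99 ≥ min AVC = ¥19, price covers variable cost and the firm should produce.
P = MC gives -64 - 16q + 3q^2 = 0, with roots -8/3 and 8. Take the larger (rising MC): q* = 8.
Check: AVC at q = 8 is ¥35 ≤ P, so revenue covers variable cost.
Profit = P·q − TC = 99·8 − 829 = -¥37, a loss, but smaller than the ¥549 fixed cost the firm would lose by shutting down.

Produce at q = 8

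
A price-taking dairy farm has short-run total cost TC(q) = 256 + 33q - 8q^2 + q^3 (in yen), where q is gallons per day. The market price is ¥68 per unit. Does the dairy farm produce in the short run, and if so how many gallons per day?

From TC, MC = TC'(q) = 33 - 16q + 3q^2 and AVC = VC/q = 33 - 8q + q^2.
AVC is minimized where dAVC/dq = -8 + 2q = 0, at q = 4; min AVC = 33 - 8·4 + 4^2 = ¥17.
Because ¥68 ≥ ¥17, revenue can cover variable cost; the firm operates.
Set P = MC: 68 = 33 - 16q + 3q^2 → -35 - 16q + 3q^2 = 0. The roots are q = -5/3 and q = 7; the profit-maximizing output is on the rising part of MC, so q* = 7.
Check: AVC at q = 7 is ¥26 ≤ P, so revenue covers variable cost.
Profit = P·q − TC = 68·7 − 438 = ¥38.

Produce at q = 7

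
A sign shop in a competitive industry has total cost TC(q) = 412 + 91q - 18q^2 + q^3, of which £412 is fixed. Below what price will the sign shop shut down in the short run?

£10 per unit

The firm shuts down when price falls below the minimum of average variable cost. AVC = VC/q = 91 - 18q + q^2.
At the minimum of AVC, MC = AVC. MC = 91 - 36q + 3q^2; setting MC = AVC gives 2q^2 - 18q = 0, so q = 9. min AVC = 10.
For P < £10 the firm produces nothing.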